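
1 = 1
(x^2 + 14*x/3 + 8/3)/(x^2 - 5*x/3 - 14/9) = 3*(x + 4)/(3*x - 7)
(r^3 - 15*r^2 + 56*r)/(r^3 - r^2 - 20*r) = (-r^2 + 15*r - 56)/(-r^2 + r + 20)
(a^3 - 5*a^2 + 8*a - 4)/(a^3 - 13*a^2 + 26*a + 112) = (a^3 - 5*a^2 + 8*a - 4)/(a^3 - 13*a^2 + 26*a + 112)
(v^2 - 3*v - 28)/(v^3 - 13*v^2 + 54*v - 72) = (v^2 - 3*v - 28)/(v^3 - 13*v^2 + 54*v - 72)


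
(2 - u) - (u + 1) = 1 - 2*u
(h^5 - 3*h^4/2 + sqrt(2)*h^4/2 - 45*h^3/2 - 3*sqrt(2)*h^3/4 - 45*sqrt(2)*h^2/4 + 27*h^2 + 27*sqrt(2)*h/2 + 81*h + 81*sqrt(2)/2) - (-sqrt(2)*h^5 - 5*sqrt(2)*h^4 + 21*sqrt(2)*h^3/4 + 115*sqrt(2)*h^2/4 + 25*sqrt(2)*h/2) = h^5 + sqrt(2)*h^5 - 3*h^4/2 + 11*sqrt(2)*h^4/2 - 45*h^3/2 - 6*sqrt(2)*h^3 - 40*sqrt(2)*h^2 + 27*h^2 + sqrt(2)*h + 81*h + 81*sqrt(2)/2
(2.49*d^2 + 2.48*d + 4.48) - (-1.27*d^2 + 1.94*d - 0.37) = 3.76*d^2 + 0.54*d + 4.85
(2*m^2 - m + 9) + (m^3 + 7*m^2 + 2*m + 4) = m^3 + 9*m^2 + m + 13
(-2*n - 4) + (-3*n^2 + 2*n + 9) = 5 - 3*n^2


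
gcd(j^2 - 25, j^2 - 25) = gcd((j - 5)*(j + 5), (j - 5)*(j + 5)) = j^2 - 25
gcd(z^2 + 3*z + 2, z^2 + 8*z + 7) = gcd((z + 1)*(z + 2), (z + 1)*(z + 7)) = z + 1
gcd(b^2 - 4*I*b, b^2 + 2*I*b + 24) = b - 4*I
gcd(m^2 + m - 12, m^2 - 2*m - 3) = m - 3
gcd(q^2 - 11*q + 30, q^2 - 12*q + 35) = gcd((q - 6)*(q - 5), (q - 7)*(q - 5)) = q - 5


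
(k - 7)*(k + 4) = k^2 - 3*k - 28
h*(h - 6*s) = h^2 - 6*h*s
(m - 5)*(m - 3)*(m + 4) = m^3 - 4*m^2 - 17*m + 60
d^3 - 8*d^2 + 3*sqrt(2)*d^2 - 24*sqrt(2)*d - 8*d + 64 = (d - 8)*(d - sqrt(2))*(d + 4*sqrt(2))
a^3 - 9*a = a*(a - 3)*(a + 3)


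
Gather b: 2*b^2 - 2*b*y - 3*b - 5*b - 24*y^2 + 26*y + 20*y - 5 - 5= 2*b^2 + b*(-2*y - 8) - 24*y^2 + 46*y - 10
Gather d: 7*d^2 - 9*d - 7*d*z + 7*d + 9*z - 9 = 7*d^2 + d*(-7*z - 2) + 9*z - 9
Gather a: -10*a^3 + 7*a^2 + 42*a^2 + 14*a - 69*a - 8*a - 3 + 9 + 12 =-10*a^3 + 49*a^2 - 63*a + 18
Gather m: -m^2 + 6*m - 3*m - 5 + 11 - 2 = -m^2 + 3*m + 4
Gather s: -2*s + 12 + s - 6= 6 - s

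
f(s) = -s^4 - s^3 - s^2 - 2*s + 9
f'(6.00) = -986.00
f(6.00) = -1551.00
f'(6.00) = -986.00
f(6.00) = -1551.00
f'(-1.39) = 5.73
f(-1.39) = 8.80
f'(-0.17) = -1.73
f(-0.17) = 9.32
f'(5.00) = -587.00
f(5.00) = -776.00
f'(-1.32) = 4.61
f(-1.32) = 9.16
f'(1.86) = -41.84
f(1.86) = -16.58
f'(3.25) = -177.50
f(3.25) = -153.96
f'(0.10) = -2.23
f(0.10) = 8.79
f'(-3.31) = 116.81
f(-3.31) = -79.11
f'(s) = -4*s^3 - 3*s^2 - 2*s - 2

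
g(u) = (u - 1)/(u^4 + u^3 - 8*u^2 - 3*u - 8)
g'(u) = (u - 1)*(-4*u^3 - 3*u^2 + 16*u + 3)/(u^4 + u^3 - 8*u^2 - 3*u - 8)^2 + 1/(u^4 + u^3 - 8*u^2 - 3*u - 8) = (u^4 + u^3 - 8*u^2 - 3*u - (u - 1)*(4*u^3 + 3*u^2 - 16*u - 3) - 8)/(-u^4 - u^3 + 8*u^2 + 3*u + 8)^2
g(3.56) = 0.03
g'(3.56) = -0.04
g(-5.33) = -0.01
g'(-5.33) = -0.01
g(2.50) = -0.14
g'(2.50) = -0.58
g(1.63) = -0.03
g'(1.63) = -0.04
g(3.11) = 0.07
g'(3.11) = -0.21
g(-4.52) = -0.03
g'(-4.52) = -0.04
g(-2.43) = 0.13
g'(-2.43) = -0.05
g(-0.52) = 0.18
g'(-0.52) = -0.00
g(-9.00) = 0.00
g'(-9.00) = 0.00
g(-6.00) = -0.00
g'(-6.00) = -0.00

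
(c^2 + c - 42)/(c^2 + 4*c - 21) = (c - 6)/(c - 3)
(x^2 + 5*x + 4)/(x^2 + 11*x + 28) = (x + 1)/(x + 7)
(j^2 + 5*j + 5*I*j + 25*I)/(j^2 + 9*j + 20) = (j + 5*I)/(j + 4)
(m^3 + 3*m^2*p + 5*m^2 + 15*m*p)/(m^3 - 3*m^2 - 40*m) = (m + 3*p)/(m - 8)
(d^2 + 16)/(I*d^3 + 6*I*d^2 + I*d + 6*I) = -I*(d^2 + 16)/(d^3 + 6*d^2 + d + 6)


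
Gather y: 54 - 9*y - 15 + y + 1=40 - 8*y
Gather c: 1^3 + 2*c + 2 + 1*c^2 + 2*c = c^2 + 4*c + 3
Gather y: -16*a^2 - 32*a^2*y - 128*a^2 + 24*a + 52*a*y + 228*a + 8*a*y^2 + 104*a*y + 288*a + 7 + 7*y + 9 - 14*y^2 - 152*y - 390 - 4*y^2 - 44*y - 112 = -144*a^2 + 540*a + y^2*(8*a - 18) + y*(-32*a^2 + 156*a - 189) - 486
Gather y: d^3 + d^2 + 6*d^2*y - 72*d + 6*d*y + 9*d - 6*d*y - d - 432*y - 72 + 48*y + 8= d^3 + d^2 - 64*d + y*(6*d^2 - 384) - 64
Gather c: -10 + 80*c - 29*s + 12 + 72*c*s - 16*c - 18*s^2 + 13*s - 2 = c*(72*s + 64) - 18*s^2 - 16*s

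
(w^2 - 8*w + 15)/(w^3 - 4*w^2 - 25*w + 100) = (w - 3)/(w^2 + w - 20)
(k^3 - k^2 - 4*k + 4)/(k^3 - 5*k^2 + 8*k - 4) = (k + 2)/(k - 2)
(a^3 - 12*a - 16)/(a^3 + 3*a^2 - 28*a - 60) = (a^2 - 2*a - 8)/(a^2 + a - 30)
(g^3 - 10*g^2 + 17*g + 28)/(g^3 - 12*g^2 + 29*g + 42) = (g - 4)/(g - 6)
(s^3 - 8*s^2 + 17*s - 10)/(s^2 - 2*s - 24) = (-s^3 + 8*s^2 - 17*s + 10)/(-s^2 + 2*s + 24)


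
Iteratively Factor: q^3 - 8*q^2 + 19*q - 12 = (q - 1)*(q^2 - 7*q + 12) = (q - 4)*(q - 1)*(q - 3)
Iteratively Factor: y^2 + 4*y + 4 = (y + 2)*(y + 2)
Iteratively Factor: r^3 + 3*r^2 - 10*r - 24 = (r - 3)*(r^2 + 6*r + 8) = (r - 3)*(r + 2)*(r + 4)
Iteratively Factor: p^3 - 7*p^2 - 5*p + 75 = (p - 5)*(p^2 - 2*p - 15) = (p - 5)^2*(p + 3)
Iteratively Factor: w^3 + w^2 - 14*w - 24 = (w - 4)*(w^2 + 5*w + 6) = (w - 4)*(w + 3)*(w + 2)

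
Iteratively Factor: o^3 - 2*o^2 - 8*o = (o + 2)*(o^2 - 4*o) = o*(o + 2)*(o - 4)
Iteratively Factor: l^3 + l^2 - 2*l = (l)*(l^2 + l - 2) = l*(l - 1)*(l + 2)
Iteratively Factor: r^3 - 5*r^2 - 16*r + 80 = (r - 5)*(r^2 - 16) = (r - 5)*(r - 4)*(r + 4)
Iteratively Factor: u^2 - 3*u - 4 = (u - 4)*(u + 1)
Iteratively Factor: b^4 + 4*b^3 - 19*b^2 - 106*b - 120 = (b + 4)*(b^3 - 19*b - 30) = (b + 2)*(b + 4)*(b^2 - 2*b - 15) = (b + 2)*(b + 3)*(b + 4)*(b - 5)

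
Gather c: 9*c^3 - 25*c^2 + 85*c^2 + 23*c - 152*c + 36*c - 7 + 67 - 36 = 9*c^3 + 60*c^2 - 93*c + 24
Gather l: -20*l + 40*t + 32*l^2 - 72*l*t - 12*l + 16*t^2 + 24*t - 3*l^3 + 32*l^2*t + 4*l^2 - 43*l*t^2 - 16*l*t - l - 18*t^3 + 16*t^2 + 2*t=-3*l^3 + l^2*(32*t + 36) + l*(-43*t^2 - 88*t - 33) - 18*t^3 + 32*t^2 + 66*t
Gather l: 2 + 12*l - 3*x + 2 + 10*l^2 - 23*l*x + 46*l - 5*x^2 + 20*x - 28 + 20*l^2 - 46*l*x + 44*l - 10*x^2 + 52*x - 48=30*l^2 + l*(102 - 69*x) - 15*x^2 + 69*x - 72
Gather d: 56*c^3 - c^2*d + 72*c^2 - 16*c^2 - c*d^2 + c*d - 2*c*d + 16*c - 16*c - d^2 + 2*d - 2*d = 56*c^3 + 56*c^2 + d^2*(-c - 1) + d*(-c^2 - c)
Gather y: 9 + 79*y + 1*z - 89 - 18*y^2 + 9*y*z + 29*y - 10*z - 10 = -18*y^2 + y*(9*z + 108) - 9*z - 90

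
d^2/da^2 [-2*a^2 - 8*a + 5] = -4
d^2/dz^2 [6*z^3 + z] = 36*z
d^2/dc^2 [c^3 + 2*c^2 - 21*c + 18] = 6*c + 4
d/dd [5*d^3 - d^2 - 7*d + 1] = 15*d^2 - 2*d - 7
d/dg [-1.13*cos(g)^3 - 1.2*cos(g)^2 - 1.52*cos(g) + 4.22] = (3.39*cos(g)^2 + 2.4*cos(g) + 1.52)*sin(g)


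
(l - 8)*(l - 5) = l^2 - 13*l + 40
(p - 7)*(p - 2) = p^2 - 9*p + 14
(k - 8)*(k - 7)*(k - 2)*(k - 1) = k^4 - 18*k^3 + 103*k^2 - 198*k + 112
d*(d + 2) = d^2 + 2*d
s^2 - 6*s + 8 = (s - 4)*(s - 2)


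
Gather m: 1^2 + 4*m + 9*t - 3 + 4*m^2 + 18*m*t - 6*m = 4*m^2 + m*(18*t - 2) + 9*t - 2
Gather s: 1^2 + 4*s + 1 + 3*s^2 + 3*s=3*s^2 + 7*s + 2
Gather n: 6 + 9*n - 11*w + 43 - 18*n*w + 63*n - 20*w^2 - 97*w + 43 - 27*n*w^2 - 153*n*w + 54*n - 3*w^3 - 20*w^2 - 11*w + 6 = n*(-27*w^2 - 171*w + 126) - 3*w^3 - 40*w^2 - 119*w + 98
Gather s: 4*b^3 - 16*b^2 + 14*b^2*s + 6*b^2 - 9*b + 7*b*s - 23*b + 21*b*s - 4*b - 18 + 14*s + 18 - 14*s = 4*b^3 - 10*b^2 - 36*b + s*(14*b^2 + 28*b)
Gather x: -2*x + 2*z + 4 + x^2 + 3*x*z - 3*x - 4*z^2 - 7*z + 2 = x^2 + x*(3*z - 5) - 4*z^2 - 5*z + 6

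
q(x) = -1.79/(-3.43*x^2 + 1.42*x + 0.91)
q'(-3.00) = 0.03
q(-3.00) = 0.05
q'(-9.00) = 0.00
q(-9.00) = 0.01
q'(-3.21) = 0.03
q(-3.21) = 0.05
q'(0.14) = 0.76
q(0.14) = -1.72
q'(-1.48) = 0.27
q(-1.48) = 0.21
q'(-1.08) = 0.74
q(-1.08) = 0.39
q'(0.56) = -10.94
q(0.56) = -2.84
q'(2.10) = -0.18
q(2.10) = 0.16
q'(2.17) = -0.16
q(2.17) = 0.15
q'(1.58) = -0.58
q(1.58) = 0.33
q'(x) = -1.79*(6.86*x - 1.42)/(-3.43*x^2 + 1.42*x + 0.91)^2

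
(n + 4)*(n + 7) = n^2 + 11*n + 28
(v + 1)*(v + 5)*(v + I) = v^3 + 6*v^2 + I*v^2 + 5*v + 6*I*v + 5*I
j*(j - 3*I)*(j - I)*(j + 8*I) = j^4 + 4*I*j^3 + 29*j^2 - 24*I*j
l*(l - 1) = l^2 - l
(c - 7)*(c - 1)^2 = c^3 - 9*c^2 + 15*c - 7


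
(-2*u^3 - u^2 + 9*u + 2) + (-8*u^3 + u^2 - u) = -10*u^3 + 8*u + 2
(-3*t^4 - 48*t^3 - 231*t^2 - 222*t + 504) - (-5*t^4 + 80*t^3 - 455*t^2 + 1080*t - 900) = 2*t^4 - 128*t^3 + 224*t^2 - 1302*t + 1404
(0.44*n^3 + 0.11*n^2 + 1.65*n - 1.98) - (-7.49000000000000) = 0.44*n^3 + 0.11*n^2 + 1.65*n + 5.51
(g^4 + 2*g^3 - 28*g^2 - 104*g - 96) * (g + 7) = g^5 + 9*g^4 - 14*g^3 - 300*g^2 - 824*g - 672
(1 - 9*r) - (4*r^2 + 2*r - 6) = -4*r^2 - 11*r + 7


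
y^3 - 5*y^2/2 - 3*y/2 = y*(y - 3)*(y + 1/2)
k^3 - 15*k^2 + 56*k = k*(k - 8)*(k - 7)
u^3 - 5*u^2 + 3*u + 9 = (u - 3)^2*(u + 1)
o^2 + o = o*(o + 1)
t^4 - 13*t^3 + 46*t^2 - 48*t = t*(t - 8)*(t - 3)*(t - 2)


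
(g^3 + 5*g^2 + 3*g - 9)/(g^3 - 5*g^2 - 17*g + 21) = (g + 3)/(g - 7)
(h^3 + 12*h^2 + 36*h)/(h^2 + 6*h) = h + 6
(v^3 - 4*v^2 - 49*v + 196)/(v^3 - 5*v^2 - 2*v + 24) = (v^2 - 49)/(v^2 - v - 6)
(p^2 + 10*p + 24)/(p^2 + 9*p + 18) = (p + 4)/(p + 3)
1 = 1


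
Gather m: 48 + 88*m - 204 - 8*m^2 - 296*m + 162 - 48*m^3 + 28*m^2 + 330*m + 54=-48*m^3 + 20*m^2 + 122*m + 60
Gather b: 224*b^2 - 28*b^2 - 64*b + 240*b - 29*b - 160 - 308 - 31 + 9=196*b^2 + 147*b - 490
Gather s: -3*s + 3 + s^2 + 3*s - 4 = s^2 - 1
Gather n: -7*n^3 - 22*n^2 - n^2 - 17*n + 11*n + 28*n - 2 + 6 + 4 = -7*n^3 - 23*n^2 + 22*n + 8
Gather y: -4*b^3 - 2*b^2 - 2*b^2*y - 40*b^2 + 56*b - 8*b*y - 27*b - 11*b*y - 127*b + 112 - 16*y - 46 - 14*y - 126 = -4*b^3 - 42*b^2 - 98*b + y*(-2*b^2 - 19*b - 30) - 60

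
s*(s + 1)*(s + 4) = s^3 + 5*s^2 + 4*s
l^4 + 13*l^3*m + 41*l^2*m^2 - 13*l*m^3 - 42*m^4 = (l - m)*(l + m)*(l + 6*m)*(l + 7*m)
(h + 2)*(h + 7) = h^2 + 9*h + 14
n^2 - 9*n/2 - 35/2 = (n - 7)*(n + 5/2)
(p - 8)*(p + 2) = p^2 - 6*p - 16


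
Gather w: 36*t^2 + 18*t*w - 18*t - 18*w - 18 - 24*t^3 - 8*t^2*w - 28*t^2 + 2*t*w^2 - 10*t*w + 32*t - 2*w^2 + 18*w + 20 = -24*t^3 + 8*t^2 + 14*t + w^2*(2*t - 2) + w*(-8*t^2 + 8*t) + 2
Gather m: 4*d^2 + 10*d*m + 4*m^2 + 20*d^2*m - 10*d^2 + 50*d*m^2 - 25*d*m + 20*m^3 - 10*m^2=-6*d^2 + 20*m^3 + m^2*(50*d - 6) + m*(20*d^2 - 15*d)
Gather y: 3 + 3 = 6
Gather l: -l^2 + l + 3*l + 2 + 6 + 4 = -l^2 + 4*l + 12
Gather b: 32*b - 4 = 32*b - 4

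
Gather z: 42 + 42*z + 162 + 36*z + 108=78*z + 312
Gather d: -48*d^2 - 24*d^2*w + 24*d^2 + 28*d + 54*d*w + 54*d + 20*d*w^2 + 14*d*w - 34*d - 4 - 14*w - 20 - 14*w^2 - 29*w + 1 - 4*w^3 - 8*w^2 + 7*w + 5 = d^2*(-24*w - 24) + d*(20*w^2 + 68*w + 48) - 4*w^3 - 22*w^2 - 36*w - 18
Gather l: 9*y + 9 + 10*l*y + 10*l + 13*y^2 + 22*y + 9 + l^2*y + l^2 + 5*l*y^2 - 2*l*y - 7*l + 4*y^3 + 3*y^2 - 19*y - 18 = l^2*(y + 1) + l*(5*y^2 + 8*y + 3) + 4*y^3 + 16*y^2 + 12*y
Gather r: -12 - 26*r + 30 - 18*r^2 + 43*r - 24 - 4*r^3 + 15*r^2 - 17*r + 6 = -4*r^3 - 3*r^2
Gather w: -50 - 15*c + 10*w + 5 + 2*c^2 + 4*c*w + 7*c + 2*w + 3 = 2*c^2 - 8*c + w*(4*c + 12) - 42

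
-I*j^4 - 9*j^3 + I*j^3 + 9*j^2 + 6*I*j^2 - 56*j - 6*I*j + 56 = (j - 7*I)*(j - 4*I)*(j + 2*I)*(-I*j + I)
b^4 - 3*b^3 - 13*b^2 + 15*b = b*(b - 5)*(b - 1)*(b + 3)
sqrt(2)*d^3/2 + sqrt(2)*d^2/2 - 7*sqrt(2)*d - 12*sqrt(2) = (d - 4)*(d + 3)*(sqrt(2)*d/2 + sqrt(2))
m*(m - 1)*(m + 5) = m^3 + 4*m^2 - 5*m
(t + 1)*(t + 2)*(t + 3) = t^3 + 6*t^2 + 11*t + 6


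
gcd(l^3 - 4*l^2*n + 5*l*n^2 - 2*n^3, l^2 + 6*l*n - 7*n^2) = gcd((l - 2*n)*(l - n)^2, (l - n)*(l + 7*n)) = l - n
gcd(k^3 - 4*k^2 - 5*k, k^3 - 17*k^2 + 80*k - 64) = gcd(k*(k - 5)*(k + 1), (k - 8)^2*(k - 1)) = 1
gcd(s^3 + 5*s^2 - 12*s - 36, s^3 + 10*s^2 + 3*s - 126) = s^2 + 3*s - 18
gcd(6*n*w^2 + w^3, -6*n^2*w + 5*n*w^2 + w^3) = 6*n*w + w^2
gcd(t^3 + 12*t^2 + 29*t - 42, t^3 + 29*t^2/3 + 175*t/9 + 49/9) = t + 7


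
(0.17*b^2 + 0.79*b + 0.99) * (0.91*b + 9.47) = 0.1547*b^3 + 2.3288*b^2 + 8.3822*b + 9.3753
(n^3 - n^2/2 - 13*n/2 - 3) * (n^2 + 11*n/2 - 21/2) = n^5 + 5*n^4 - 79*n^3/4 - 67*n^2/2 + 207*n/4 + 63/2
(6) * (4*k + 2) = 24*k + 12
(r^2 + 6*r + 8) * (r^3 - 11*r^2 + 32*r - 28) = r^5 - 5*r^4 - 26*r^3 + 76*r^2 + 88*r - 224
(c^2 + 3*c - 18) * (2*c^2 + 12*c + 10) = 2*c^4 + 18*c^3 + 10*c^2 - 186*c - 180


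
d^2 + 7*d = d*(d + 7)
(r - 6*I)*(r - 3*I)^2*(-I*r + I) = -I*r^4 - 12*r^3 + I*r^3 + 12*r^2 + 45*I*r^2 + 54*r - 45*I*r - 54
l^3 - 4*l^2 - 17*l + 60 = (l - 5)*(l - 3)*(l + 4)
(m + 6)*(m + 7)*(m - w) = m^3 - m^2*w + 13*m^2 - 13*m*w + 42*m - 42*w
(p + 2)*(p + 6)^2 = p^3 + 14*p^2 + 60*p + 72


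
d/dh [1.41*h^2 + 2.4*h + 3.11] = 2.82*h + 2.4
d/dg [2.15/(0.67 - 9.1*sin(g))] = 19.565*cos(g)/(9.1*sin(g) - 0.67)^2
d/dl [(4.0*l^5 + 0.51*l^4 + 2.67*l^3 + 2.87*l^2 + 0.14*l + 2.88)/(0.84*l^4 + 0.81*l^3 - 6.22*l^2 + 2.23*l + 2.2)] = (3.36*l^8 + 6.48*l^7 - 76.4697*l^6 + 24.514*l^5 + 28.127*l^4 + 6.4926*l^3 + 17.8945*l^2 + 48.4552*l - 6.1144)/(0.7056*l^8 + 1.3608*l^7 - 9.7935*l^6 - 6.33*l^5 + 45.997*l^4 - 24.1772*l^3 - 22.3951*l^2 + 9.812*l + 4.84)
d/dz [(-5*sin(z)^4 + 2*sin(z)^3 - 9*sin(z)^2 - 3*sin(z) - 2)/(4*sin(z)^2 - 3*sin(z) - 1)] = (-40*sin(z)^5 + 53*sin(z)^4 + 8*sin(z)^3 + 33*sin(z)^2 + 34*sin(z) - 3)*cos(z)/((sin(z) - 1)^2*(4*sin(z) + 1)^2)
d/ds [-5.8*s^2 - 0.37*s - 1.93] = -11.6*s - 0.37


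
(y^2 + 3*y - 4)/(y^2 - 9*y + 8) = (y + 4)/(y - 8)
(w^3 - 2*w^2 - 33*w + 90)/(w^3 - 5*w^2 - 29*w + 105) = (w^2 + w - 30)/(w^2 - 2*w - 35)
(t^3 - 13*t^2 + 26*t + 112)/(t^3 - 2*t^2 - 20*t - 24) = (t^2 - 15*t + 56)/(t^2 - 4*t - 12)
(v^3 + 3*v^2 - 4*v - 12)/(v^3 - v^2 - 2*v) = (v^2 + 5*v + 6)/(v*(v + 1))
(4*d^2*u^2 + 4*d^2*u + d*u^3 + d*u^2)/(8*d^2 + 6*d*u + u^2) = d*u*(u + 1)/(2*d + u)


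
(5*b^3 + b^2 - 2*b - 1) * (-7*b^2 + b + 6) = -35*b^5 - 2*b^4 + 45*b^3 + 11*b^2 - 13*b - 6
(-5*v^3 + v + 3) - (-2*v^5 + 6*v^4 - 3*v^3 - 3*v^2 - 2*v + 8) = 2*v^5 - 6*v^4 - 2*v^3 + 3*v^2 + 3*v - 5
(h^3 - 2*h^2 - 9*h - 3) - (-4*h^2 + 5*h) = h^3 + 2*h^2 - 14*h - 3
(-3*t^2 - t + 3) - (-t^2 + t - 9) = -2*t^2 - 2*t + 12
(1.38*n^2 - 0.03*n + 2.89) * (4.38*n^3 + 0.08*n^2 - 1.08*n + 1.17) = 6.0444*n^5 - 0.021*n^4 + 11.1654*n^3 + 1.8782*n^2 - 3.1563*n + 3.3813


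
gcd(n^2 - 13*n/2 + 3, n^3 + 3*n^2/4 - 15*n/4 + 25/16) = n - 1/2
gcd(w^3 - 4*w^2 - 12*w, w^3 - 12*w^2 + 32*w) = w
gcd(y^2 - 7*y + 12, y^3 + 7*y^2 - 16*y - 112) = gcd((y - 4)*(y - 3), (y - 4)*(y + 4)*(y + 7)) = y - 4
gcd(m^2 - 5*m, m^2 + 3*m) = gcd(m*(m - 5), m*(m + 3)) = m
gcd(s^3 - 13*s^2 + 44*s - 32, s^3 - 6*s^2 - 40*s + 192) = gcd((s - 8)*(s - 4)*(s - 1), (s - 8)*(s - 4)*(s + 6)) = s^2 - 12*s + 32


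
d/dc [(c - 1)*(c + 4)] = 2*c + 3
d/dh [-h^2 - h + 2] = -2*h - 1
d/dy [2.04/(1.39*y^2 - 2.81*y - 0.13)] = (5.7324 - 5.6712*y)/(-1.39*y^2 + 2.81*y + 0.13)^2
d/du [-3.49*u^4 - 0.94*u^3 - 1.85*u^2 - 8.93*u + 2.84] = -13.96*u^3 - 2.82*u^2 - 3.7*u - 8.93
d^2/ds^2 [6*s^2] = 12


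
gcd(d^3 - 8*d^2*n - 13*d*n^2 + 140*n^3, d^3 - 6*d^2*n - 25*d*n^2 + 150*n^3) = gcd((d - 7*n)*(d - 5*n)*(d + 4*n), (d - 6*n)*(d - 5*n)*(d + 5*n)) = d - 5*n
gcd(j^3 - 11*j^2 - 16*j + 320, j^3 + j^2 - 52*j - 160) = j^2 - 3*j - 40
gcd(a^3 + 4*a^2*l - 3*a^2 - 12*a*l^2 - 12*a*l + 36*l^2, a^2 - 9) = a - 3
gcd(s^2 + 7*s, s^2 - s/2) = s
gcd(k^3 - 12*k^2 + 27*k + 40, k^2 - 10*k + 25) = k - 5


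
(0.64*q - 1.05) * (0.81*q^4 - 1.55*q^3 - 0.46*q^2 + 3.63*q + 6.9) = 0.5184*q^5 - 1.8425*q^4 + 1.3331*q^3 + 2.8062*q^2 + 0.6045*q - 7.245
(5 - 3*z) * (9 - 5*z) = 15*z^2 - 52*z + 45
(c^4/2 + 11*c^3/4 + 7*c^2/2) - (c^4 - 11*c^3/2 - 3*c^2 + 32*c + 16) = -c^4/2 + 33*c^3/4 + 13*c^2/2 - 32*c - 16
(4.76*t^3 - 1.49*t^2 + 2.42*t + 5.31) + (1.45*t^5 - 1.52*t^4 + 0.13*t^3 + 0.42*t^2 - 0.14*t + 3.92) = 1.45*t^5 - 1.52*t^4 + 4.89*t^3 - 1.07*t^2 + 2.28*t + 9.23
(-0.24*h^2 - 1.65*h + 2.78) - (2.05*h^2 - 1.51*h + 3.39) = -2.29*h^2 - 0.14*h - 0.61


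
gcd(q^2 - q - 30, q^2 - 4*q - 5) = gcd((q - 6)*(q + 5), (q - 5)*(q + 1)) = 1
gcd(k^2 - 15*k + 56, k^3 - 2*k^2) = 1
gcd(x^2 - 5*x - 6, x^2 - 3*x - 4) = x + 1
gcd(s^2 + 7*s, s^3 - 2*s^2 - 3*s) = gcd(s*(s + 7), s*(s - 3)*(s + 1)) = s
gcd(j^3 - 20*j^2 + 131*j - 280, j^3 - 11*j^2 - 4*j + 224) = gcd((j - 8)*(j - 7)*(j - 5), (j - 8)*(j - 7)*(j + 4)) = j^2 - 15*j + 56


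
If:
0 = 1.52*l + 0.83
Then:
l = -0.55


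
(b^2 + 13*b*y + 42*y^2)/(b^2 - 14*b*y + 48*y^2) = (b^2 + 13*b*y + 42*y^2)/(b^2 - 14*b*y + 48*y^2)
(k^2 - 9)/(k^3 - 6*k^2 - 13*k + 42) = (k - 3)/(k^2 - 9*k + 14)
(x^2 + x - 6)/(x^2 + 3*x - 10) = (x + 3)/(x + 5)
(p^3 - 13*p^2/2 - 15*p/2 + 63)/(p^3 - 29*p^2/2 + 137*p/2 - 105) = (p + 3)/(p - 5)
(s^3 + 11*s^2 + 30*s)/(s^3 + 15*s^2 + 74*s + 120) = s/(s + 4)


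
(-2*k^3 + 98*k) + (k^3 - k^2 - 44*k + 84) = -k^3 - k^2 + 54*k + 84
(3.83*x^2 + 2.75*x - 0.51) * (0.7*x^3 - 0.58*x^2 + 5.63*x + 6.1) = 2.681*x^5 - 0.2964*x^4 + 19.6109*x^3 + 39.1413*x^2 + 13.9037*x - 3.111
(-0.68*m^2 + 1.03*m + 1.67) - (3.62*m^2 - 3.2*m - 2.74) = -4.3*m^2 + 4.23*m + 4.41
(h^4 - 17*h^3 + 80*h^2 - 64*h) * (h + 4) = h^5 - 13*h^4 + 12*h^3 + 256*h^2 - 256*h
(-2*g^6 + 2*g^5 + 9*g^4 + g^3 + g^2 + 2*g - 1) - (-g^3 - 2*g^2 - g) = -2*g^6 + 2*g^5 + 9*g^4 + 2*g^3 + 3*g^2 + 3*g - 1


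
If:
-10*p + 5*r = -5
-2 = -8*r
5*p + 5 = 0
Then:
No Solution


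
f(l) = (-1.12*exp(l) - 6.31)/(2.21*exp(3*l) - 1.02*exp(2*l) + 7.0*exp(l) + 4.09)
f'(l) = (-1.12*exp(l) - 6.31)*(-6.63*exp(3*l) + 2.04*exp(2*l) - 7.0*exp(l))/(2.21*exp(3*l) - 1.02*exp(2*l) + 7.0*exp(l) + 4.09)^2 - 1.12*exp(l)/(2.21*exp(3*l) - 1.02*exp(2*l) + 7.0*exp(l) + 4.09)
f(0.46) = -0.38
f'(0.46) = 0.49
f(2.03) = -0.02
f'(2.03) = 0.04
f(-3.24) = -1.46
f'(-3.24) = 0.08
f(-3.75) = -1.49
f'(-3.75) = 0.05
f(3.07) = -0.00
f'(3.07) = 0.00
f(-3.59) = -1.48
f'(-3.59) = 0.06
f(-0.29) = -0.74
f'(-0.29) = 0.44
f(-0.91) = -0.98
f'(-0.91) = 0.35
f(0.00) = -0.61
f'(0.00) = 0.48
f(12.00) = 0.00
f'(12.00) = 0.00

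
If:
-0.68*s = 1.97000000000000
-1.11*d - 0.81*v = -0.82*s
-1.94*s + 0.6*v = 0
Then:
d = 4.70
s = -2.90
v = -9.37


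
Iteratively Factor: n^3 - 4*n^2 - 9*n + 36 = (n + 3)*(n^2 - 7*n + 12) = (n - 4)*(n + 3)*(n - 3)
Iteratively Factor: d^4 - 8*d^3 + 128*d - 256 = (d - 4)*(d^3 - 4*d^2 - 16*d + 64) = (d - 4)^2*(d^2 - 16) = (d - 4)^3*(d + 4)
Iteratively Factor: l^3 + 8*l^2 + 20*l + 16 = (l + 2)*(l^2 + 6*l + 8) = (l + 2)*(l + 4)*(l + 2)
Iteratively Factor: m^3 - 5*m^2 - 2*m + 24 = (m - 4)*(m^2 - m - 6) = (m - 4)*(m + 2)*(m - 3)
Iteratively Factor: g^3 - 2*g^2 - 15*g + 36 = (g - 3)*(g^2 + g - 12) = (g - 3)*(g + 4)*(g - 3)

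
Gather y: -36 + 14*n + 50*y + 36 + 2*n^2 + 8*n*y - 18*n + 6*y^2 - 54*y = 2*n^2 - 4*n + 6*y^2 + y*(8*n - 4)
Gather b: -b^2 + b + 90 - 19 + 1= -b^2 + b + 72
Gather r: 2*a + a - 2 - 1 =3*a - 3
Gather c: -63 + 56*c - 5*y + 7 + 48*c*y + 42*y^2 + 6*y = c*(48*y + 56) + 42*y^2 + y - 56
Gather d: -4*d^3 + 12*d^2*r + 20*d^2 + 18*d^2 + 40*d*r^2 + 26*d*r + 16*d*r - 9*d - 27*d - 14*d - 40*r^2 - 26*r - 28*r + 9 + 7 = -4*d^3 + d^2*(12*r + 38) + d*(40*r^2 + 42*r - 50) - 40*r^2 - 54*r + 16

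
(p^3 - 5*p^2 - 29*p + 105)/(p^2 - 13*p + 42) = (p^2 + 2*p - 15)/(p - 6)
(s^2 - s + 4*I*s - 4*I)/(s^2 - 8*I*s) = (s^2 - s + 4*I*s - 4*I)/(s*(s - 8*I))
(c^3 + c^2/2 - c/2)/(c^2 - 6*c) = (2*c^2 + c - 1)/(2*(c - 6))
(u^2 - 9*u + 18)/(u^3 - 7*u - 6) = (u - 6)/(u^2 + 3*u + 2)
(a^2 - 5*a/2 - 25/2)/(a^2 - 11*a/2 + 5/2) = (2*a + 5)/(2*a - 1)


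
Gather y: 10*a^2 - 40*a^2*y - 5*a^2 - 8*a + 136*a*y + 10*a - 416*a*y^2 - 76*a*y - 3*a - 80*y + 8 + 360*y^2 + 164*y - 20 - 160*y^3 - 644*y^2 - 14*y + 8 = 5*a^2 - a - 160*y^3 + y^2*(-416*a - 284) + y*(-40*a^2 + 60*a + 70) - 4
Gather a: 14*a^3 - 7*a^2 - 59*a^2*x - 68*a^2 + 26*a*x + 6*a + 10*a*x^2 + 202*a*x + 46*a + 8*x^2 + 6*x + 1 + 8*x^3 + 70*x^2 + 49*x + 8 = 14*a^3 + a^2*(-59*x - 75) + a*(10*x^2 + 228*x + 52) + 8*x^3 + 78*x^2 + 55*x + 9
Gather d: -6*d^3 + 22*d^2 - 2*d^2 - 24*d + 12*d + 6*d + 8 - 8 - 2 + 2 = -6*d^3 + 20*d^2 - 6*d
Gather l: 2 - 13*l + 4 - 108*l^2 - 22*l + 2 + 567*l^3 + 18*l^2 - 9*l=567*l^3 - 90*l^2 - 44*l + 8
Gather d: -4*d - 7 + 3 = -4*d - 4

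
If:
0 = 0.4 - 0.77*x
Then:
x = 0.52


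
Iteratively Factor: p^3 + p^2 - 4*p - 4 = (p + 2)*(p^2 - p - 2) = (p - 2)*(p + 2)*(p + 1)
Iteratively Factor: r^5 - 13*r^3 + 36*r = (r + 3)*(r^4 - 3*r^3 - 4*r^2 + 12*r) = (r - 3)*(r + 3)*(r^3 - 4*r) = r*(r - 3)*(r + 3)*(r^2 - 4) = r*(r - 3)*(r - 2)*(r + 3)*(r + 2)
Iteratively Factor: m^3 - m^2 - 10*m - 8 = (m - 4)*(m^2 + 3*m + 2) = (m - 4)*(m + 2)*(m + 1)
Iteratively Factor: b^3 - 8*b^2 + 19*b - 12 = (b - 1)*(b^2 - 7*b + 12) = (b - 4)*(b - 1)*(b - 3)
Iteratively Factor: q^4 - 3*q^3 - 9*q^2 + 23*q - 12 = (q + 3)*(q^3 - 6*q^2 + 9*q - 4) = (q - 4)*(q + 3)*(q^2 - 2*q + 1) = (q - 4)*(q - 1)*(q + 3)*(q - 1)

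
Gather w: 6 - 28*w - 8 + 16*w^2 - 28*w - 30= 16*w^2 - 56*w - 32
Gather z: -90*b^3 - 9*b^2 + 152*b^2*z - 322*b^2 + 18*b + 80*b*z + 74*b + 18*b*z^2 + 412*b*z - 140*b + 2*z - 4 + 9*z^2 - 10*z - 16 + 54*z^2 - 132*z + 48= -90*b^3 - 331*b^2 - 48*b + z^2*(18*b + 63) + z*(152*b^2 + 492*b - 140) + 28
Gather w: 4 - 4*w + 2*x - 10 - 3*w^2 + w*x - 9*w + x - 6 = -3*w^2 + w*(x - 13) + 3*x - 12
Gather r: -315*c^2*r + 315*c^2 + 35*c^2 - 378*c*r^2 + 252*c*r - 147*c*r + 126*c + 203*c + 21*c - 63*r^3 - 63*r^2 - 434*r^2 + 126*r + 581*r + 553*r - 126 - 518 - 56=350*c^2 + 350*c - 63*r^3 + r^2*(-378*c - 497) + r*(-315*c^2 + 105*c + 1260) - 700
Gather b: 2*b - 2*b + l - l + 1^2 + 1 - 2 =0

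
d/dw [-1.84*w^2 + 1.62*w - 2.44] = 1.62 - 3.68*w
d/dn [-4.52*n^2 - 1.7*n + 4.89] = -9.04*n - 1.7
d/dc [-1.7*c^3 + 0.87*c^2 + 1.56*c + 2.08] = -5.1*c^2 + 1.74*c + 1.56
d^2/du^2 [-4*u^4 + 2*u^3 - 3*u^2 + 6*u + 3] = -48*u^2 + 12*u - 6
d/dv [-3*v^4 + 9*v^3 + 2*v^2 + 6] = v*(-12*v^2 + 27*v + 4)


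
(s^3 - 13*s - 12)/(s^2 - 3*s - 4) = s + 3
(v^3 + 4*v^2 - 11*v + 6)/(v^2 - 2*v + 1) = v + 6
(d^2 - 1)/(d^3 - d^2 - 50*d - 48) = (d - 1)/(d^2 - 2*d - 48)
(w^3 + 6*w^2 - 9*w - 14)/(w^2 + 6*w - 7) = (w^2 - w - 2)/(w - 1)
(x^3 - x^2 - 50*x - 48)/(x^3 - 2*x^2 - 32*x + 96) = (x^2 - 7*x - 8)/(x^2 - 8*x + 16)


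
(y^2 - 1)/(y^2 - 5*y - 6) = (y - 1)/(y - 6)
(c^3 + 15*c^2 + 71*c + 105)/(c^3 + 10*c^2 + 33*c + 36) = (c^2 + 12*c + 35)/(c^2 + 7*c + 12)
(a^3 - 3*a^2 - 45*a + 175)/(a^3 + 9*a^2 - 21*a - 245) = (a - 5)/(a + 7)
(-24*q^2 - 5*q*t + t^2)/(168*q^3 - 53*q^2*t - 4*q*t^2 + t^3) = (-3*q - t)/(21*q^2 - 4*q*t - t^2)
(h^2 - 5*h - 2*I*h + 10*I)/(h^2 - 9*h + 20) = (h - 2*I)/(h - 4)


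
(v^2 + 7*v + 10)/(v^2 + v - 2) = (v + 5)/(v - 1)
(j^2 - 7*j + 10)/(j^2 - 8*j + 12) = (j - 5)/(j - 6)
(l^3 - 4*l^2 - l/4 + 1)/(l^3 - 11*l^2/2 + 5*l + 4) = (l - 1/2)/(l - 2)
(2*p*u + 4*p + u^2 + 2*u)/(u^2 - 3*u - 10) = (2*p + u)/(u - 5)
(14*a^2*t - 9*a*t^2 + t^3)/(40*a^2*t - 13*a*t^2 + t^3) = (14*a^2 - 9*a*t + t^2)/(40*a^2 - 13*a*t + t^2)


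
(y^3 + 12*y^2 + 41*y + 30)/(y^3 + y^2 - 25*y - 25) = (y + 6)/(y - 5)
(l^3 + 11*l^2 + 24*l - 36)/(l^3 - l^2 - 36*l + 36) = (l + 6)/(l - 6)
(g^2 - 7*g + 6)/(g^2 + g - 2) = (g - 6)/(g + 2)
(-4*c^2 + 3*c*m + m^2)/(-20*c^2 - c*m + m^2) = (c - m)/(5*c - m)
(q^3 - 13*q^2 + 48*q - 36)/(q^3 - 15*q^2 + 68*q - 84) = (q^2 - 7*q + 6)/(q^2 - 9*q + 14)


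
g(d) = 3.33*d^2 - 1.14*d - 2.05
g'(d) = 6.66*d - 1.14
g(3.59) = 36.77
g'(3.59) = 22.77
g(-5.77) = 115.39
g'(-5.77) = -39.57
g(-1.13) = 3.49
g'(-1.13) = -8.67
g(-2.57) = 22.87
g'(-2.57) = -18.26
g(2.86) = 21.93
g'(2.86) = 17.91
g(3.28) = 30.04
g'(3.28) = 20.70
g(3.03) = 25.07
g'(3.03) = 19.04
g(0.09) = -2.13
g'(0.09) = -0.54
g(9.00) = 257.42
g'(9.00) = 58.80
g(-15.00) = 764.30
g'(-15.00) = -101.04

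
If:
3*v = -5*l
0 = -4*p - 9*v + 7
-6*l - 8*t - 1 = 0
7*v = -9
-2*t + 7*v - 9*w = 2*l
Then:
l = 27/35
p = 65/14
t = -197/280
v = -9/7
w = -1279/1260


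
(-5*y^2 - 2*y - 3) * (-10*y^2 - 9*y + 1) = 50*y^4 + 65*y^3 + 43*y^2 + 25*y - 3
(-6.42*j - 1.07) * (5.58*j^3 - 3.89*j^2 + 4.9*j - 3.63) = -35.8236*j^4 + 19.0032*j^3 - 27.2957*j^2 + 18.0616*j + 3.8841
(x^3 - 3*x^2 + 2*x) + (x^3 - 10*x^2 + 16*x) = 2*x^3 - 13*x^2 + 18*x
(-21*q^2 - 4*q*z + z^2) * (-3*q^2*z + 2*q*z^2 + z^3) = 63*q^4*z - 30*q^3*z^2 - 32*q^2*z^3 - 2*q*z^4 + z^5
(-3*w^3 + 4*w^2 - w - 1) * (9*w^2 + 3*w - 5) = -27*w^5 + 27*w^4 + 18*w^3 - 32*w^2 + 2*w + 5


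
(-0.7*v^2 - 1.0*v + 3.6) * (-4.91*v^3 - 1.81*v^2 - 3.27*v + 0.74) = 3.437*v^5 + 6.177*v^4 - 13.577*v^3 - 3.764*v^2 - 12.512*v + 2.664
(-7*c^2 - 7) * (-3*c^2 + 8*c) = 21*c^4 - 56*c^3 + 21*c^2 - 56*c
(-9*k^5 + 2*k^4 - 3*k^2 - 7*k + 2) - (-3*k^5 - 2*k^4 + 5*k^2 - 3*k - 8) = -6*k^5 + 4*k^4 - 8*k^2 - 4*k + 10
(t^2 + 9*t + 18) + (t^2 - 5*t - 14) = 2*t^2 + 4*t + 4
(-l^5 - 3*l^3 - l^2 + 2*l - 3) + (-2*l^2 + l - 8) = -l^5 - 3*l^3 - 3*l^2 + 3*l - 11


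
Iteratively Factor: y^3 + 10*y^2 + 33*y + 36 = (y + 3)*(y^2 + 7*y + 12) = (y + 3)*(y + 4)*(y + 3)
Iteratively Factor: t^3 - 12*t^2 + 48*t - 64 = (t - 4)*(t^2 - 8*t + 16) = (t - 4)^2*(t - 4)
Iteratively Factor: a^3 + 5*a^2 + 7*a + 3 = (a + 1)*(a^2 + 4*a + 3) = (a + 1)*(a + 3)*(a + 1)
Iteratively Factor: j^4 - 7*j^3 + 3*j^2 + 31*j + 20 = (j + 1)*(j^3 - 8*j^2 + 11*j + 20) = (j - 4)*(j + 1)*(j^2 - 4*j - 5) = (j - 5)*(j - 4)*(j + 1)*(j + 1)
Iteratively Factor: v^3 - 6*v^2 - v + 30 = (v - 3)*(v^2 - 3*v - 10) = (v - 5)*(v - 3)*(v + 2)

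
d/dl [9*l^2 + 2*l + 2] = 18*l + 2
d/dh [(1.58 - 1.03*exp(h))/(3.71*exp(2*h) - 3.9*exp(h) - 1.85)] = (3.8213*exp(2*h) - 11.7236*exp(h) + 8.0675)*exp(h)/(13.7641*exp(4*h) - 28.938*exp(3*h) + 1.483*exp(2*h) + 14.43*exp(h) + 3.4225)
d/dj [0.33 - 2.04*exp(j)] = -2.04*exp(j)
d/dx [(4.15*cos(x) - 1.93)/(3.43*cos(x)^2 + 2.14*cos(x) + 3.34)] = (14.2345*cos(x)^2 - 13.2398*cos(x) - 17.9912)*sin(x)/(11.7649*cos(x)^4 + 14.6804*cos(x)^3 + 27.492*cos(x)^2 + 14.2952*cos(x) + 11.1556)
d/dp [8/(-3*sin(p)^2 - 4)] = 96*sin(2*p)/(11 - 3*cos(2*p))^2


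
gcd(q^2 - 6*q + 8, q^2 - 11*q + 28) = q - 4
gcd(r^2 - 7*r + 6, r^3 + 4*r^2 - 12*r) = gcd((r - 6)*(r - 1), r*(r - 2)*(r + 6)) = 1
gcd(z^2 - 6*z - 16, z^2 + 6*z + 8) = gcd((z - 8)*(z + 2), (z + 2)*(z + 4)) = z + 2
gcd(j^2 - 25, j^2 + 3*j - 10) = j + 5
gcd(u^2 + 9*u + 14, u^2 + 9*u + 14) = u^2 + 9*u + 14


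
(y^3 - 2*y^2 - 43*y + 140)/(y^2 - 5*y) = y + 3 - 28/y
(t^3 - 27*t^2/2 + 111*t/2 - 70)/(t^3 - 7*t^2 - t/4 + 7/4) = 2*(2*t^2 - 13*t + 20)/(4*t^2 - 1)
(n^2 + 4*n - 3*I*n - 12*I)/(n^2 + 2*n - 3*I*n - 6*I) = (n + 4)/(n + 2)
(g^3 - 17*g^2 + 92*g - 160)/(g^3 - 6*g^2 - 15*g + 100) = (g^2 - 12*g + 32)/(g^2 - g - 20)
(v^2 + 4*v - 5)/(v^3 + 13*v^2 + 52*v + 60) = (v - 1)/(v^2 + 8*v + 12)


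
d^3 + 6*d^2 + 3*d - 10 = (d - 1)*(d + 2)*(d + 5)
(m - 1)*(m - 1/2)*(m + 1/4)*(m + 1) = m^4 - m^3/4 - 9*m^2/8 + m/4 + 1/8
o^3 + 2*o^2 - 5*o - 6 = (o - 2)*(o + 1)*(o + 3)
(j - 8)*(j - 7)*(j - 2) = j^3 - 17*j^2 + 86*j - 112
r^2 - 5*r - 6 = (r - 6)*(r + 1)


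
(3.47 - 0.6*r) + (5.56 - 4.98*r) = 9.03 - 5.58*r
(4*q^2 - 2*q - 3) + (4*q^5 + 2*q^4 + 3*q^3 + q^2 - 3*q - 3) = 4*q^5 + 2*q^4 + 3*q^3 + 5*q^2 - 5*q - 6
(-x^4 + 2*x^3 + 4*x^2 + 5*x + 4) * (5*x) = -5*x^5 + 10*x^4 + 20*x^3 + 25*x^2 + 20*x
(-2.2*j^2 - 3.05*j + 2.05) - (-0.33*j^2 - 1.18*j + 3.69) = -1.87*j^2 - 1.87*j - 1.64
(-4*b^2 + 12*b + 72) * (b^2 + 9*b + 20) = -4*b^4 - 24*b^3 + 100*b^2 + 888*b + 1440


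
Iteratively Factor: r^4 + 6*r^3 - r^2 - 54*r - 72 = (r - 3)*(r^3 + 9*r^2 + 26*r + 24) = (r - 3)*(r + 2)*(r^2 + 7*r + 12) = (r - 3)*(r + 2)*(r + 4)*(r + 3)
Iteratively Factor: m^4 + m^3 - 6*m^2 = (m + 3)*(m^3 - 2*m^2) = m*(m + 3)*(m^2 - 2*m) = m*(m - 2)*(m + 3)*(m)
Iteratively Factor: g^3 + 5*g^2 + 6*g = (g + 3)*(g^2 + 2*g) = (g + 2)*(g + 3)*(g)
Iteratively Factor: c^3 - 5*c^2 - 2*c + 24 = (c - 3)*(c^2 - 2*c - 8) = (c - 4)*(c - 3)*(c + 2)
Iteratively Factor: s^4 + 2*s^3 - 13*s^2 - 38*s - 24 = (s - 4)*(s^3 + 6*s^2 + 11*s + 6) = (s - 4)*(s + 2)*(s^2 + 4*s + 3) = (s - 4)*(s + 1)*(s + 2)*(s + 3)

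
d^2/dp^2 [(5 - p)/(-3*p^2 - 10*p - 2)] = 2*((5 - 9*p)*(3*p^2 + 10*p + 2) + 4*(p - 5)*(3*p + 5)^2)/(3*p^2 + 10*p + 2)^3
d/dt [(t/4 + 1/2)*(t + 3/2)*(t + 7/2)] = 3*t^2/4 + 7*t/2 + 61/16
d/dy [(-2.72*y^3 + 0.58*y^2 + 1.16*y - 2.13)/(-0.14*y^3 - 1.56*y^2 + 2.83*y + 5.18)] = (4.3244*y^4 - 15.0704*y^3 - 39.7124*y^2 - 0.636800000000001*y + 12.0367)/(0.0196*y^6 + 0.4368*y^5 + 1.6412*y^4 - 10.28*y^3 - 8.1527*y^2 + 29.3188*y + 26.8324)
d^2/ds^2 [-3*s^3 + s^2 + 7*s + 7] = 2 - 18*s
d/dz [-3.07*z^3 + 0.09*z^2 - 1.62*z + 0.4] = -9.21*z^2 + 0.18*z - 1.62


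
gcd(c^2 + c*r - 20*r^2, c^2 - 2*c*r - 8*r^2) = -c + 4*r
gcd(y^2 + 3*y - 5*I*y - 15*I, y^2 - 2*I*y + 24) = 1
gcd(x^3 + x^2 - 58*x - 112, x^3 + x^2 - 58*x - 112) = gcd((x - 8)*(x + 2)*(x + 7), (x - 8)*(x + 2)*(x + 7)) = x^3 + x^2 - 58*x - 112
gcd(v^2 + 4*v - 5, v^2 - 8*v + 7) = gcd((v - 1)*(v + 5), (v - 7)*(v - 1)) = v - 1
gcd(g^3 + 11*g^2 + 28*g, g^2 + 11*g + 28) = g^2 + 11*g + 28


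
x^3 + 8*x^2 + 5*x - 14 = (x - 1)*(x + 2)*(x + 7)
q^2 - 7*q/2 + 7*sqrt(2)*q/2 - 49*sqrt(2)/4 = (q - 7/2)*(q + 7*sqrt(2)/2)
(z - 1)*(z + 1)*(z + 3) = z^3 + 3*z^2 - z - 3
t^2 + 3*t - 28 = (t - 4)*(t + 7)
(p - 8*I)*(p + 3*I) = p^2 - 5*I*p + 24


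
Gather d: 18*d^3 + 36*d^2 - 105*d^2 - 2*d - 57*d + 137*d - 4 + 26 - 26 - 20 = 18*d^3 - 69*d^2 + 78*d - 24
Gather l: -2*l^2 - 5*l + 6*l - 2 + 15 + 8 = -2*l^2 + l + 21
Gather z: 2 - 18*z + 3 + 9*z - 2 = 3 - 9*z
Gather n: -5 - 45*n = -45*n - 5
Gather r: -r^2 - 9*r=-r^2 - 9*r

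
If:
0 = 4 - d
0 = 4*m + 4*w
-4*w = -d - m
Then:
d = 4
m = -4/5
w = 4/5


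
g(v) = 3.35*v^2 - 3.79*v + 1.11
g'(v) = 6.7*v - 3.79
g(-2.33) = 28.13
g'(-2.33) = -19.40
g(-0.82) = 6.47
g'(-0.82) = -9.28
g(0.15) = 0.62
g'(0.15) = -2.78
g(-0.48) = 3.70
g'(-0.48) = -7.01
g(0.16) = 0.59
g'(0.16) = -2.72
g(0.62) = 0.05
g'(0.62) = 0.36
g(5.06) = 67.70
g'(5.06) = 30.11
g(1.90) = 6.00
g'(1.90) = 8.94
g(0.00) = 1.11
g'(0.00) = -3.79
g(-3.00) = 42.63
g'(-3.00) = -23.89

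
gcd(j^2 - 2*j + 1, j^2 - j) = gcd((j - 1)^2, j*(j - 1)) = j - 1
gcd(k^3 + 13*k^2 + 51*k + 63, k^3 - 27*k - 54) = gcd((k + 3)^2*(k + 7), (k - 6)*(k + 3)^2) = k^2 + 6*k + 9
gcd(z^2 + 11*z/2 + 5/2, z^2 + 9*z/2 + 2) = z + 1/2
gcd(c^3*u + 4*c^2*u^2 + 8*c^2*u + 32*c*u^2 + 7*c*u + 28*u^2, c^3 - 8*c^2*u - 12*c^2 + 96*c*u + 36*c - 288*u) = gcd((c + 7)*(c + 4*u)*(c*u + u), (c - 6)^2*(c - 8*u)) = 1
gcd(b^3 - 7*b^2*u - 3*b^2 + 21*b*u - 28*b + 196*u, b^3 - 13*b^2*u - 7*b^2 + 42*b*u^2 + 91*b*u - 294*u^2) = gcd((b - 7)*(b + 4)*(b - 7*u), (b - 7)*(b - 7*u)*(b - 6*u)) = -b^2 + 7*b*u + 7*b - 49*u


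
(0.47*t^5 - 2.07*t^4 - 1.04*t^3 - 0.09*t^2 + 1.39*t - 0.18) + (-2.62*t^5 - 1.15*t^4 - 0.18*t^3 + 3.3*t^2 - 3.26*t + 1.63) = -2.15*t^5 - 3.22*t^4 - 1.22*t^3 + 3.21*t^2 - 1.87*t + 1.45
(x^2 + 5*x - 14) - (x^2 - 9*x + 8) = 14*x - 22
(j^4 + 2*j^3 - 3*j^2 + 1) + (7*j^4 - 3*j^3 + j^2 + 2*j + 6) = 8*j^4 - j^3 - 2*j^2 + 2*j + 7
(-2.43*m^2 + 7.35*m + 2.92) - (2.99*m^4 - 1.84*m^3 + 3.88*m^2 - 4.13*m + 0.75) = -2.99*m^4 + 1.84*m^3 - 6.31*m^2 + 11.48*m + 2.17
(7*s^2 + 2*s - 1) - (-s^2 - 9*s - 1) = 8*s^2 + 11*s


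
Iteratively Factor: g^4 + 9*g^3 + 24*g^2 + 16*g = (g)*(g^3 + 9*g^2 + 24*g + 16) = g*(g + 4)*(g^2 + 5*g + 4) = g*(g + 4)^2*(g + 1)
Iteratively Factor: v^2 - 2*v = (v - 2)*(v)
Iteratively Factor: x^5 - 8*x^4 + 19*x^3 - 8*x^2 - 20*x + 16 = (x - 1)*(x^4 - 7*x^3 + 12*x^2 + 4*x - 16) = (x - 2)*(x - 1)*(x^3 - 5*x^2 + 2*x + 8) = (x - 2)*(x - 1)*(x + 1)*(x^2 - 6*x + 8) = (x - 2)^2*(x - 1)*(x + 1)*(x - 4)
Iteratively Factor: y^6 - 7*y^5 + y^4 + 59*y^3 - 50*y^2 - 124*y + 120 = (y + 2)*(y^5 - 9*y^4 + 19*y^3 + 21*y^2 - 92*y + 60) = (y - 2)*(y + 2)*(y^4 - 7*y^3 + 5*y^2 + 31*y - 30) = (y - 3)*(y - 2)*(y + 2)*(y^3 - 4*y^2 - 7*y + 10) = (y - 3)*(y - 2)*(y + 2)^2*(y^2 - 6*y + 5) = (y - 3)*(y - 2)*(y - 1)*(y + 2)^2*(y - 5)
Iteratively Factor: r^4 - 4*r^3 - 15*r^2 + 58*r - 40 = (r - 1)*(r^3 - 3*r^2 - 18*r + 40) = (r - 5)*(r - 1)*(r^2 + 2*r - 8) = (r - 5)*(r - 2)*(r - 1)*(r + 4)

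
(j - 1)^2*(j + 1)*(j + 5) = j^4 + 4*j^3 - 6*j^2 - 4*j + 5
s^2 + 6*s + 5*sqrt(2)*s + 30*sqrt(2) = (s + 6)*(s + 5*sqrt(2))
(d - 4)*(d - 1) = d^2 - 5*d + 4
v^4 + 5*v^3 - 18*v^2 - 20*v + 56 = (v - 2)^2*(v + 2)*(v + 7)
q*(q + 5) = q^2 + 5*q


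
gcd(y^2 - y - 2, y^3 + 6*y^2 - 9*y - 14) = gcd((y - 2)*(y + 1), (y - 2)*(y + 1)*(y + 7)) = y^2 - y - 2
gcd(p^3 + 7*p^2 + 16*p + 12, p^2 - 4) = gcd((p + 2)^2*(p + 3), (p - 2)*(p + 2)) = p + 2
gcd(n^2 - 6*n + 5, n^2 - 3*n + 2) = n - 1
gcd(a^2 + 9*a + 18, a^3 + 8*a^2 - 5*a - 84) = 1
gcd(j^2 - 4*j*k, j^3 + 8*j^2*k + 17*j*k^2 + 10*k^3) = 1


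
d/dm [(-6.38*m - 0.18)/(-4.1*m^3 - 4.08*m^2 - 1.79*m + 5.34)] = (26.158*m^3 + 26.0304*m^2 + 11.4202*m - (6.38*m + 0.18)*(12.3*m^2 + 8.16*m + 1.79) - 34.0692)/(4.1*m^3 + 4.08*m^2 + 1.79*m - 5.34)^2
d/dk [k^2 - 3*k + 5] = 2*k - 3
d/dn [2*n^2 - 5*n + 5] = 4*n - 5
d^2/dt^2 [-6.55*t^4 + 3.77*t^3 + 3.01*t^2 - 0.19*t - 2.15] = -78.6*t^2 + 22.62*t + 6.02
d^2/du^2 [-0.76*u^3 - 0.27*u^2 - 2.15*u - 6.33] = -4.56*u - 0.54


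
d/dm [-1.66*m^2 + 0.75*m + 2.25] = 0.75 - 3.32*m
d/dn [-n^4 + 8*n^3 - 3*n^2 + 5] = 2*n*(-2*n^2 + 12*n - 3)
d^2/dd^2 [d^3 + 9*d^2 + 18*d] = 6*d + 18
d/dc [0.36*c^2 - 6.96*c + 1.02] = 0.72*c - 6.96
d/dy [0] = 0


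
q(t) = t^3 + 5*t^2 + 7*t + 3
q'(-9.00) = 160.00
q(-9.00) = -384.00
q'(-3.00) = 4.00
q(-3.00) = 0.00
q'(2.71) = 56.13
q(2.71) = 78.59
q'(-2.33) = -0.01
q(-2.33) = 1.19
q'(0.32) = 10.51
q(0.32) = 5.78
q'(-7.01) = 84.32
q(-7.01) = -144.84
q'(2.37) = 47.55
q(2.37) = 60.99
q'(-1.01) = -0.04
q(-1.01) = 0.00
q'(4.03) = 96.02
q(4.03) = 177.87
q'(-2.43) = 0.41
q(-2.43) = 1.17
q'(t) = 3*t^2 + 10*t + 7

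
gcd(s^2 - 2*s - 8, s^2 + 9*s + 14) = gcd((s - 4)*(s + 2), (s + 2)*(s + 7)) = s + 2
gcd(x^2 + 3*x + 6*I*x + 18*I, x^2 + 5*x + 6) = x + 3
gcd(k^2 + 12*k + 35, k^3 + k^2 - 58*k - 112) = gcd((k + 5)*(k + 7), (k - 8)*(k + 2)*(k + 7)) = k + 7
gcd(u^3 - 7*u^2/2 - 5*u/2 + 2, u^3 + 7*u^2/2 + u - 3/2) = u^2 + u/2 - 1/2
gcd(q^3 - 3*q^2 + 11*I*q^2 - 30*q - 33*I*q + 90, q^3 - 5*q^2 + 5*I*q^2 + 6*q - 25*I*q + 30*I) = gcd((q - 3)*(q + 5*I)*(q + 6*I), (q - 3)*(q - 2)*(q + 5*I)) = q^2 + q*(-3 + 5*I) - 15*I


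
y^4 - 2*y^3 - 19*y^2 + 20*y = y*(y - 5)*(y - 1)*(y + 4)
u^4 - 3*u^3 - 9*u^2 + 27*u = u*(u - 3)^2*(u + 3)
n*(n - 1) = n^2 - n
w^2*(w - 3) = w^3 - 3*w^2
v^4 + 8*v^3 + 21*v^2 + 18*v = v*(v + 2)*(v + 3)^2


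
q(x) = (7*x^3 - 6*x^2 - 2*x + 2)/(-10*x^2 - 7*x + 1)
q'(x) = (20*x + 7)*(7*x^3 - 6*x^2 - 2*x + 2)/(-10*x^2 - 7*x + 1)^2 + (21*x^2 - 12*x - 2)/(-10*x^2 - 7*x + 1) = (-70*x^4 - 98*x^3 + 43*x^2 + 28*x + 12)/(100*x^4 + 140*x^3 + 29*x^2 - 14*x + 1)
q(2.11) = -0.63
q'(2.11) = -0.60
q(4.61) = -2.26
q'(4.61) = -0.68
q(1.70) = -0.39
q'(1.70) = -0.56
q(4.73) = -2.34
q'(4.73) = -0.68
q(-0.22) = 1.01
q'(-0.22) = 2.08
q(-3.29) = 3.63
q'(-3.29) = -0.61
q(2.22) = -0.70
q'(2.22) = -0.61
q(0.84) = -0.02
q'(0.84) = -0.19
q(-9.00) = 7.47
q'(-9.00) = -0.69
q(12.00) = -7.36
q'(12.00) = -0.70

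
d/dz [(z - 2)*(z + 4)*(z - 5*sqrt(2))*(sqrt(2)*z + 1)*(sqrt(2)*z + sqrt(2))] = 10*z^4 - 36*sqrt(2)*z^3 + 24*z^3 - 81*sqrt(2)*z^2 - 66*z^2 - 92*z + 108*sqrt(2)*z + 60 + 72*sqrt(2)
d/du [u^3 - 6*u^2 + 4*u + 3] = 3*u^2 - 12*u + 4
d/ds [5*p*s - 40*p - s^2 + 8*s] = 5*p - 2*s + 8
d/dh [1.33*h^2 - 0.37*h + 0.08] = 2.66*h - 0.37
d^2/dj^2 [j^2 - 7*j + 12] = 2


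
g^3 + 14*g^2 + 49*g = g*(g + 7)^2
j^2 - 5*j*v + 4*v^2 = (j - 4*v)*(j - v)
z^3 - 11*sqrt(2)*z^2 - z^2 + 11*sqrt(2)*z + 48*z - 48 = (z - 1)*(z - 8*sqrt(2))*(z - 3*sqrt(2))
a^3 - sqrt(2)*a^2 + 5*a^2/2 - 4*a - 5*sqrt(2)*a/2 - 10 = (a + 5/2)*(a - 2*sqrt(2))*(a + sqrt(2))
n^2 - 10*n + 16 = (n - 8)*(n - 2)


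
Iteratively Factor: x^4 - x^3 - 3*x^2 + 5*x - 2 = (x - 1)*(x^3 - 3*x + 2) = (x - 1)^2*(x^2 + x - 2) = (x - 1)^3*(x + 2)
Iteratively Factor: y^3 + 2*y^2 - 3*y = (y + 3)*(y^2 - y) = (y - 1)*(y + 3)*(y)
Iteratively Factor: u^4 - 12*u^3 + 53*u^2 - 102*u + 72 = (u - 2)*(u^3 - 10*u^2 + 33*u - 36) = (u - 3)*(u - 2)*(u^2 - 7*u + 12) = (u - 3)^2*(u - 2)*(u - 4)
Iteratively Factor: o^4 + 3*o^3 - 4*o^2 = (o)*(o^3 + 3*o^2 - 4*o) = o*(o - 1)*(o^2 + 4*o) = o^2*(o - 1)*(o + 4)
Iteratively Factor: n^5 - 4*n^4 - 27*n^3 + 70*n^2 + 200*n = (n + 4)*(n^4 - 8*n^3 + 5*n^2 + 50*n) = n*(n + 4)*(n^3 - 8*n^2 + 5*n + 50) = n*(n - 5)*(n + 4)*(n^2 - 3*n - 10) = n*(n - 5)^2*(n + 4)*(n + 2)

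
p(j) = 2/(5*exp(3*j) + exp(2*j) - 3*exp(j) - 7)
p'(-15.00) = 0.00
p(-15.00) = -0.29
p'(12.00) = 0.00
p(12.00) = 0.00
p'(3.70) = -0.00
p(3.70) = 0.00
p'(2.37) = -0.00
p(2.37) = 0.00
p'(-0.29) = -0.24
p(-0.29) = -0.30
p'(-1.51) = 0.01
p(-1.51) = -0.26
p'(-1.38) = 0.01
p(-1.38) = -0.26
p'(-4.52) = 0.00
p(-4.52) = -0.28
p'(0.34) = -3.86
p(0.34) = 0.43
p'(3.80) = -0.00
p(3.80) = 0.00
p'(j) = 2*(-15*exp(3*j) - 2*exp(2*j) + 3*exp(j))/(5*exp(3*j) + exp(2*j) - 3*exp(j) - 7)^2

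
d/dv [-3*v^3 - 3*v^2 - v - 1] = -9*v^2 - 6*v - 1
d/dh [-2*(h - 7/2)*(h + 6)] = -4*h - 5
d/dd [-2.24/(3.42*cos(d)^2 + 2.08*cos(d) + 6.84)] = -(15.3216*cos(d) + 4.6592)*sin(d)/(3.42*cos(d)^2 + 2.08*cos(d) + 6.84)^2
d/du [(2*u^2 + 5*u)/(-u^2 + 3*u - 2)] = (11*u^2 - 8*u - 10)/(u^4 - 6*u^3 + 13*u^2 - 12*u + 4)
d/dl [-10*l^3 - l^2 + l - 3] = -30*l^2 - 2*l + 1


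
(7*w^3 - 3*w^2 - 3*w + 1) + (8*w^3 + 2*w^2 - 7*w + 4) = 15*w^3 - w^2 - 10*w + 5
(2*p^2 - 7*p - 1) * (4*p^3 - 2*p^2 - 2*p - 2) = 8*p^5 - 32*p^4 + 6*p^3 + 12*p^2 + 16*p + 2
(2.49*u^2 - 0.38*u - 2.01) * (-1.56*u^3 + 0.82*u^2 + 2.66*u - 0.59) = -3.8844*u^5 + 2.6346*u^4 + 9.4474*u^3 - 4.1281*u^2 - 5.1224*u + 1.1859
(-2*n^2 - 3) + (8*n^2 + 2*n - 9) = 6*n^2 + 2*n - 12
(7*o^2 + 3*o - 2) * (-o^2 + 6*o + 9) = -7*o^4 + 39*o^3 + 83*o^2 + 15*o - 18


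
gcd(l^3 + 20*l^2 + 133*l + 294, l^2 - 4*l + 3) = 1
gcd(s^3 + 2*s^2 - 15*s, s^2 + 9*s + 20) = s + 5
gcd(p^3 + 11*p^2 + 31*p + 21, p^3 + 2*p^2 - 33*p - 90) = p + 3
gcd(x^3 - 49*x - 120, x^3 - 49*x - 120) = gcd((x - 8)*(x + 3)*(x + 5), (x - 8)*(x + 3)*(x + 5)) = x^3 - 49*x - 120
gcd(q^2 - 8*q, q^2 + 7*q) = q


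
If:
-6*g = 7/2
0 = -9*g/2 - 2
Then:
No Solution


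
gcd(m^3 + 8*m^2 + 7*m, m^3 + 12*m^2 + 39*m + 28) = m^2 + 8*m + 7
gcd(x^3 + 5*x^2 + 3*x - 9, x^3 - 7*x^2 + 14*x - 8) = x - 1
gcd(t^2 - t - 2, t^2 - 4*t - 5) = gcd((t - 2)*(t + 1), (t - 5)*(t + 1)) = t + 1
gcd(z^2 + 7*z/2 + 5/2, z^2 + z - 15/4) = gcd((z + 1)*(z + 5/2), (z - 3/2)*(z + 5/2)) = z + 5/2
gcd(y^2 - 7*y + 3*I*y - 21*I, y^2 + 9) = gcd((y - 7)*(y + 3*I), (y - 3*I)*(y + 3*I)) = y + 3*I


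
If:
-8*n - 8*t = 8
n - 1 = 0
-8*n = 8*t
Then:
No Solution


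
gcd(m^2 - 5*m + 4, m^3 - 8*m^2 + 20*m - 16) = m - 4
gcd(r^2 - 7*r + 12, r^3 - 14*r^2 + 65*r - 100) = r - 4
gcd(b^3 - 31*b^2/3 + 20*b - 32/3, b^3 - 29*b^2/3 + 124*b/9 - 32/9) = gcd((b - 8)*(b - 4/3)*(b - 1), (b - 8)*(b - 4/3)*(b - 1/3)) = b^2 - 28*b/3 + 32/3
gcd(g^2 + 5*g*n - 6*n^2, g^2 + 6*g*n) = g + 6*n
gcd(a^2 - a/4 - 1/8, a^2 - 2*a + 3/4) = a - 1/2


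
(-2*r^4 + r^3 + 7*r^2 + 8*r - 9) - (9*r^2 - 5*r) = -2*r^4 + r^3 - 2*r^2 + 13*r - 9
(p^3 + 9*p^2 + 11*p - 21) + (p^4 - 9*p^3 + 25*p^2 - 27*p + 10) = p^4 - 8*p^3 + 34*p^2 - 16*p - 11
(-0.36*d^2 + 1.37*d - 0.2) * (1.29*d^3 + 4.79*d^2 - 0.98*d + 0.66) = -0.4644*d^5 + 0.0429000000000002*d^4 + 6.6571*d^3 - 2.5382*d^2 + 1.1002*d - 0.132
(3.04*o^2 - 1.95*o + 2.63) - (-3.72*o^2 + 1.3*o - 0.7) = 6.76*o^2 - 3.25*o + 3.33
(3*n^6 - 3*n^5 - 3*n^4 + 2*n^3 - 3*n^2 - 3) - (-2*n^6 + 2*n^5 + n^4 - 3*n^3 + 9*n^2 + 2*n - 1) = 5*n^6 - 5*n^5 - 4*n^4 + 5*n^3 - 12*n^2 - 2*n - 2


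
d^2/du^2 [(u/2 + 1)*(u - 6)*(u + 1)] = 3*u - 3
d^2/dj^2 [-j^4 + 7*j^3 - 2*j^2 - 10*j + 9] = -12*j^2 + 42*j - 4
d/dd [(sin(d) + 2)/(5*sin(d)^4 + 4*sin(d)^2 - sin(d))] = (-15*sin(d)^4 - 40*sin(d)^3 - 4*sin(d)^2 - 16*sin(d) + 2)*cos(d)/((5*sin(d)^3 + 4*sin(d) - 1)^2*sin(d)^2)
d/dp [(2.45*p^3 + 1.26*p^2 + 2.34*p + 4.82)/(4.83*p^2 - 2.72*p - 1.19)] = (11.8335*p^4 - 13.328*p^3 - 23.4759*p^2 - 49.56*p + 10.3258)/(23.3289*p^4 - 26.2752*p^3 - 4.097*p^2 + 6.4736*p + 1.4161)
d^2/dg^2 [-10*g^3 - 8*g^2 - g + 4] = -60*g - 16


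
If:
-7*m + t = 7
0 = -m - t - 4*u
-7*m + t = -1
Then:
No Solution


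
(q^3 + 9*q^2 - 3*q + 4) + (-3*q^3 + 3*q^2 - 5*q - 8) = -2*q^3 + 12*q^2 - 8*q - 4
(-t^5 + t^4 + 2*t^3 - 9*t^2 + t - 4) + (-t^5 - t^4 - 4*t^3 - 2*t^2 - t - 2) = -2*t^5 - 2*t^3 - 11*t^2 - 6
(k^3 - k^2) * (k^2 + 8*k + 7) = k^5 + 7*k^4 - k^3 - 7*k^2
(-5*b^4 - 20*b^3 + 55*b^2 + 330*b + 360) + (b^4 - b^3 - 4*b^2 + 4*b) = -4*b^4 - 21*b^3 + 51*b^2 + 334*b + 360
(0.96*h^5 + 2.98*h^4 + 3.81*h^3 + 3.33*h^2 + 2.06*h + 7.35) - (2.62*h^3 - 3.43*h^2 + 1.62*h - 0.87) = 0.96*h^5 + 2.98*h^4 + 1.19*h^3 + 6.76*h^2 + 0.44*h + 8.22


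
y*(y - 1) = y^2 - y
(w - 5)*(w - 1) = w^2 - 6*w + 5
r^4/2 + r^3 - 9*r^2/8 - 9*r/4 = r*(r/2 + 1)*(r - 3/2)*(r + 3/2)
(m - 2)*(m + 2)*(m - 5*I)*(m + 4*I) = m^4 - I*m^3 + 16*m^2 + 4*I*m - 80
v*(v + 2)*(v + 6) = v^3 + 8*v^2 + 12*v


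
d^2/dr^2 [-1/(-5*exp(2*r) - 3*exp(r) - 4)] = (2*(10*exp(r) + 3)^2*exp(r) - (20*exp(r) + 3)*(5*exp(2*r) + 3*exp(r) + 4))*exp(r)/(5*exp(2*r) + 3*exp(r) + 4)^3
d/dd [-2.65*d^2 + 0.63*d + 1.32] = 0.63 - 5.3*d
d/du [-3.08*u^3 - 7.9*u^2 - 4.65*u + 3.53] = -9.24*u^2 - 15.8*u - 4.65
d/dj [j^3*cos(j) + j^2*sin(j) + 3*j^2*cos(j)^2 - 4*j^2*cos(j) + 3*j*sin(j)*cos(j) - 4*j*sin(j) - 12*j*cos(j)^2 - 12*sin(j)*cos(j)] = -j^3*sin(j) - 3*j^2*sin(2*j) + 4*sqrt(2)*j^2*sin(j + pi/4) + 2*j*sin(j) + 12*j*sin(2*j) - 12*j*cos(j) + 6*j*cos(2*j) + 3*j - 4*sin(j) + 3*sin(2*j)/2 - 18*cos(2*j) - 6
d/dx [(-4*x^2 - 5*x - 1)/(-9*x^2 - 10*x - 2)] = x*(-5*x - 2)/(81*x^4 + 180*x^3 + 136*x^2 + 40*x + 4)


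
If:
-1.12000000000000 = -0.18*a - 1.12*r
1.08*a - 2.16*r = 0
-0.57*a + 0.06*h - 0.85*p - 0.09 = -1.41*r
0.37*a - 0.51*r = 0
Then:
No Solution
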